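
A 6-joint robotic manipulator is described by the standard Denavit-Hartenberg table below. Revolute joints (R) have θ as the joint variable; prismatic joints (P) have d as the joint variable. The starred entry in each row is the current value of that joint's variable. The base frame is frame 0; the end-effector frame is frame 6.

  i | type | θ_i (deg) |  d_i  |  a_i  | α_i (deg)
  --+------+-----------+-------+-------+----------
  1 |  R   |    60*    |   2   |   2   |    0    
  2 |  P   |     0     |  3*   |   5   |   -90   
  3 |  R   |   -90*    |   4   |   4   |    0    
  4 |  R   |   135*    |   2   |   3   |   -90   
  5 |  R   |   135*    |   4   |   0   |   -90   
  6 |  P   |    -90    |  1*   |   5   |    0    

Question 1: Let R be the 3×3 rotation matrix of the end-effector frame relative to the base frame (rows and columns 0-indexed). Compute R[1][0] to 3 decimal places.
-0.612

End-effector x-axis (col 0 of R) = (-0.3536,-0.6124,-0.7071)
R[1][0] = -0.6124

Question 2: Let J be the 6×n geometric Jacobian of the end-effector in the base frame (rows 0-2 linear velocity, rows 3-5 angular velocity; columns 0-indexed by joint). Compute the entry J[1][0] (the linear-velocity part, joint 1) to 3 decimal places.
axis z_0 = ẑ; lever o_n−o_0 = (-4.6798,5.3085,1.0147)
cross product → J_v[:, 0] = (-5.3085,-4.6798,0.0000)
J_ω[:, 0] = z_0
entry J[1][0] = -4.6798

-4.680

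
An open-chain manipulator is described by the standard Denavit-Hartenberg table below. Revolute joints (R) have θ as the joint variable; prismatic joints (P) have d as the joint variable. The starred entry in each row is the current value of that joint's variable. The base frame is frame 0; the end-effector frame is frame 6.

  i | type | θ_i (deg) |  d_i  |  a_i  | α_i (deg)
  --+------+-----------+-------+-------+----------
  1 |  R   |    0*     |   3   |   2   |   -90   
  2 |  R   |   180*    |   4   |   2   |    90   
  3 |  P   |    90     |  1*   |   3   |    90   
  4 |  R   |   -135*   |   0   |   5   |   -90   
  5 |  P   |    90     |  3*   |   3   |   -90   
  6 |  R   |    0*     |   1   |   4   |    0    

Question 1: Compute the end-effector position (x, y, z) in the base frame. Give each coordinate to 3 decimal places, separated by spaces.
7.000 6.293 6.950

after link 1: o_1 = (2.0000, 0.0000, 3.0000)
after link 2: o_2 = (0.0000, 4.0000, 3.0000)
after link 3: o_3 = (-0.0000, 7.0000, 2.0000)
after link 4: o_4 = (-0.0000, 3.4645, 5.5355)
after link 5: o_5 = (3.0000, 5.5858, 7.6569)
after link 6: o_6 = (7.0000, 6.2929, 6.9497)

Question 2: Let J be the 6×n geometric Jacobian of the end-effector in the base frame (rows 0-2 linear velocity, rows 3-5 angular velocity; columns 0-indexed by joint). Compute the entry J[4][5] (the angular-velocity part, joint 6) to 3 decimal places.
axis z_5 = (0.0000,0.7071,-0.7071); lever o_n−o_5 = (4.0000,0.7071,-0.7071)
cross product → J_v[:, 5] = (0.0000,-2.8284,-2.8284)
J_ω[:, 5] = z_5
entry J[4][5] = 0.7071

0.707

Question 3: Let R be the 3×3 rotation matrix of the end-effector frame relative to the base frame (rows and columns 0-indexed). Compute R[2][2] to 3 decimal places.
End-effector z-axis (col 2 of R) = (0.0000,0.7071,-0.7071)
R[2][2] = -0.7071

-0.707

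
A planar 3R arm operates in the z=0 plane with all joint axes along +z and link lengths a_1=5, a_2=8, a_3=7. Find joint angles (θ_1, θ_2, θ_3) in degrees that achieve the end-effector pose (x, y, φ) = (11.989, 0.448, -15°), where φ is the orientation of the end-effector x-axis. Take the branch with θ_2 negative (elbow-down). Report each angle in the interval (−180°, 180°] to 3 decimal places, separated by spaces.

119.999 -134.998 -0.001

wrist centre = target − a_3·(cos φ, sin φ) = (5.2275, 2.2597)
cos θ_2 = (32.4334−5²−8²)/(2·5·8) = -0.7071; θ_2 = -134.9981° (elbow-down)
β = atan2(2.2597,5.2275) = 23.3777°; ψ = atan2(-5.6570,-0.6567) = -96.6212°
θ_1 = β − ψ = 119.9989°
θ_3 = φ − θ_1 − θ_2 = -0.0008° (wrapped to (-180°,180°])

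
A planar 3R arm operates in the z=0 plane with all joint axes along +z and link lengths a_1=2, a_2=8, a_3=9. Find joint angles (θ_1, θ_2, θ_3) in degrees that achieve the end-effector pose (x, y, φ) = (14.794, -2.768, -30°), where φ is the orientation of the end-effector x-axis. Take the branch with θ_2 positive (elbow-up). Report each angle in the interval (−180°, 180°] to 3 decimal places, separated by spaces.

-92.212 120.007 -57.795

wrist centre = target − a_3·(cos φ, sin φ) = (6.9998, 1.7320)
cos θ_2 = (51.9966−2²−8²)/(2·2·8) = -0.5001; θ_2 = 120.0070° (elbow-up)
β = atan2(1.7320,6.9998) = 13.8979°; ψ = atan2(6.9277,-2.0008) = 106.1096°
θ_1 = β − ψ = -92.2117°
θ_3 = φ − θ_1 − θ_2 = -57.7953° (wrapped to (-180°,180°])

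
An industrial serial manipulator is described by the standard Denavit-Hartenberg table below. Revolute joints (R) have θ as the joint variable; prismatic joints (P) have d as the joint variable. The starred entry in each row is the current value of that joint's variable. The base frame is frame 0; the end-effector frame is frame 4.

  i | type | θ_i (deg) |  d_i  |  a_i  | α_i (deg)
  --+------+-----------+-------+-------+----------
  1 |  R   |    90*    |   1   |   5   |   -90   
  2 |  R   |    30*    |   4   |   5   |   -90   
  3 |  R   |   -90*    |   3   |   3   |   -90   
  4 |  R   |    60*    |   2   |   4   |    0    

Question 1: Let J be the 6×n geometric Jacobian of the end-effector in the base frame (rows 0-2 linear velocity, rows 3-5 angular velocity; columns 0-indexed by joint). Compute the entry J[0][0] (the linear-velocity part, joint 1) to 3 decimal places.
axis z_0 = ẑ; lever o_n−o_0 = (-9.0000,11.2942,-2.0981)
cross product → J_v[:, 0] = (-11.2942,-9.0000,0.0000)
J_ω[:, 0] = z_0
entry J[0][0] = -11.2942

-11.294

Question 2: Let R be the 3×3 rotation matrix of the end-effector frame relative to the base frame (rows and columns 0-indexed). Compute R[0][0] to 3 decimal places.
-0.500

End-effector x-axis (col 0 of R) = (-0.5000,0.4330,0.7500)
R[0][0] = -0.5000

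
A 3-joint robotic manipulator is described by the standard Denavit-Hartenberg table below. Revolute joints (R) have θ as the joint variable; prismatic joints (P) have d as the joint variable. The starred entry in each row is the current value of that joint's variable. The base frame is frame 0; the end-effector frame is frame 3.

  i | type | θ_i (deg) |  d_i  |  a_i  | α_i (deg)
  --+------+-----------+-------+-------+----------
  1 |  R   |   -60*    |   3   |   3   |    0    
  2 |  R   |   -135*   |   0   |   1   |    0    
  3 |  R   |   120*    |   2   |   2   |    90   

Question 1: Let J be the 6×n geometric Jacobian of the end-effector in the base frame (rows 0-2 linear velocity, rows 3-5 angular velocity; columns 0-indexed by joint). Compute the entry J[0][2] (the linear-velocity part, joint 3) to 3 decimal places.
axis z_2 = (0.0000,0.0000,1.0000); lever o_n−o_2 = (0.5176,-1.9319,2.0000)
cross product → J_v[:, 2] = (1.9319,0.5176,-0.0000)
J_ω[:, 2] = z_2
entry J[0][2] = 1.9319

1.932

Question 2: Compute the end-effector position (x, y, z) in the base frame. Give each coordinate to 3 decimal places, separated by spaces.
1.052 -4.271 5.000

after link 1: o_1 = (1.5000, -2.5981, 3.0000)
after link 2: o_2 = (0.5341, -2.3393, 3.0000)
after link 3: o_3 = (1.0517, -4.2711, 5.0000)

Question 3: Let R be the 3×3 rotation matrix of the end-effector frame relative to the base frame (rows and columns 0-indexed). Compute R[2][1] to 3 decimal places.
End-effector y-axis (col 1 of R) = (0.0000,0.0000,1.0000)
R[2][1] = 1.0000

1.000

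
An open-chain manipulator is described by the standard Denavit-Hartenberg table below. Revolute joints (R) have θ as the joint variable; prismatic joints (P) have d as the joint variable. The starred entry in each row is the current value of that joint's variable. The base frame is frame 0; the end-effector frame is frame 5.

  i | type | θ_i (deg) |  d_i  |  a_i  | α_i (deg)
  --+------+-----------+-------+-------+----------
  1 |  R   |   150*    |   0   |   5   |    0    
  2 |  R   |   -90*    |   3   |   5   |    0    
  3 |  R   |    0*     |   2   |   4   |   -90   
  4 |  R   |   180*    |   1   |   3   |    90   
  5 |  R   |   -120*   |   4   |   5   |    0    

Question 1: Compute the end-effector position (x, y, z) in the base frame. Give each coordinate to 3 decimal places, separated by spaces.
2.804 8.196 1.000

after link 1: o_1 = (-4.3301, 2.5000, 0.0000)
after link 2: o_2 = (-1.8301, 6.8301, 3.0000)
after link 3: o_3 = (0.1699, 10.2942, 5.0000)
after link 4: o_4 = (-2.1962, 8.1962, 5.0000)
after link 5: o_5 = (2.8038, 8.1962, 1.0000)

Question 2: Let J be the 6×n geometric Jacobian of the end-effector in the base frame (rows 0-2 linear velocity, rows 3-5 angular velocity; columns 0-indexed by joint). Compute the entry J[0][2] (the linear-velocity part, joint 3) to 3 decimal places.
-1.366

axis z_2 = (0.0000,0.0000,1.0000); lever o_n−o_2 = (4.6340,1.3660,-2.0000)
cross product → J_v[:, 2] = (-1.3660,4.6340,0.0000)
J_ω[:, 2] = z_2
entry J[0][2] = -1.3660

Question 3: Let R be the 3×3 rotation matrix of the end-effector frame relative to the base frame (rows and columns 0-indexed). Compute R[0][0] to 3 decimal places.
1.000

End-effector x-axis (col 0 of R) = (1.0000,-0.0000,-0.0000)
R[0][0] = 1.0000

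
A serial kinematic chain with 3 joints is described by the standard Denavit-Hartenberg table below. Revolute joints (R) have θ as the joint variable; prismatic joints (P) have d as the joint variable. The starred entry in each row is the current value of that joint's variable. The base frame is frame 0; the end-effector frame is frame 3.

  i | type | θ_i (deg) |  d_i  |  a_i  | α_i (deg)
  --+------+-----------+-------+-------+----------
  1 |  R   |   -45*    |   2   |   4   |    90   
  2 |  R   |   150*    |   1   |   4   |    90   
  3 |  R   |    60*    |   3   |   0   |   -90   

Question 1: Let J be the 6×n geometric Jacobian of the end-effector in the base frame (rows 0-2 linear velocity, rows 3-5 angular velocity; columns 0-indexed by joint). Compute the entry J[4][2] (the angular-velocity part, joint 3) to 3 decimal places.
axis z_2 = (0.3536,-0.3536,0.8660); lever o_n−o_2 = (1.0607,-1.0607,2.5981)
cross product → J_v[:, 2] = (0.0000,0.0000,0.0000)
J_ω[:, 2] = z_2
entry J[4][2] = -0.3536

-0.354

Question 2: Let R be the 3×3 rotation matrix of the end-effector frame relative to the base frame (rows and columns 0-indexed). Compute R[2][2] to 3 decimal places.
End-effector z-axis (col 2 of R) = (0.1768,-0.8839,-0.4330)
R[2][2] = -0.4330

-0.433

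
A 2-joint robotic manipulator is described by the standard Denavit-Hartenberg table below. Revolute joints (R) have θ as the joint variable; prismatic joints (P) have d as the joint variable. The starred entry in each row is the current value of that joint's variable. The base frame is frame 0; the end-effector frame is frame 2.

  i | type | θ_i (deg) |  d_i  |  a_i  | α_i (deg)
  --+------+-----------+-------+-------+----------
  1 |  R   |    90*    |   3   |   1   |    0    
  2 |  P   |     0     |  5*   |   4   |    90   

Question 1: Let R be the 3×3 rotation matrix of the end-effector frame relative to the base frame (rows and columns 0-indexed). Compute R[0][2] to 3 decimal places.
1.000

End-effector z-axis (col 2 of R) = (1.0000,-0.0000,0.0000)
R[0][2] = 1.0000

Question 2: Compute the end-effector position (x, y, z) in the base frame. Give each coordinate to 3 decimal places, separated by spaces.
after link 1: o_1 = (0.0000, 1.0000, 3.0000)
after link 2: o_2 = (0.0000, 5.0000, 8.0000)

0.000 5.000 8.000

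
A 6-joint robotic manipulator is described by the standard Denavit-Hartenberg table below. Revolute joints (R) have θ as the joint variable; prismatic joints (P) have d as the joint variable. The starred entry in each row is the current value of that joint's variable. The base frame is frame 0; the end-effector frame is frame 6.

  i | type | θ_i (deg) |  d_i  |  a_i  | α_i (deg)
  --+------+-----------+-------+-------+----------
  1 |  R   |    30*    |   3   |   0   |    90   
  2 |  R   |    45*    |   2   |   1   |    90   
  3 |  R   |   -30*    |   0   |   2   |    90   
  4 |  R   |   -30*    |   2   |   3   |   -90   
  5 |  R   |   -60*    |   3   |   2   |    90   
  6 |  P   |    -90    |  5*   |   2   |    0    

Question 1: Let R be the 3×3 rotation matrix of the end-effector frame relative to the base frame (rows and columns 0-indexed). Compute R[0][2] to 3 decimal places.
-0.315

End-effector z-axis (col 2 of R) = (-0.3147,-0.1147,-0.9422)
R[0][2] = -0.3147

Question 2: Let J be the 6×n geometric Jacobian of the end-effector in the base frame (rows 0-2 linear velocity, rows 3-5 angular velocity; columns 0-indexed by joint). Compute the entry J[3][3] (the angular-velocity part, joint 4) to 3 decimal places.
-0.739

axis z_3 = (-0.7392,0.5732,-0.3536); lever o_n−o_3 = (-3.9153,4.0952,-2.8013)
cross product → J_v[:, 3] = (-0.1579,-0.6865,-0.7828)
J_ω[:, 3] = z_3
entry J[3][3] = -0.7392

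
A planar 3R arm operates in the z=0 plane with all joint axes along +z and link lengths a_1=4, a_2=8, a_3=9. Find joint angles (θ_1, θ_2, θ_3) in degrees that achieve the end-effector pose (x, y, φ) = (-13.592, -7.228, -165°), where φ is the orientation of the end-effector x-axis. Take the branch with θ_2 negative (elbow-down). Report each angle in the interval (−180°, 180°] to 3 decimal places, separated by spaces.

wrist centre = target − a_3·(cos φ, sin φ) = (-4.8987, -4.8986)
cos θ_2 = (47.9935−4²−8²)/(2·4·8) = -0.5001; θ_2 = -120.0067° (elbow-down)
β = atan2(-4.8986,-4.8987) = -135.0002°; ψ = atan2(-6.9277,-0.0008) = -90.0067°
θ_1 = β − ψ = -44.9935°
θ_3 = φ − θ_1 − θ_2 = 0.0002° (wrapped to (-180°,180°])

-44.994 -120.007 0.000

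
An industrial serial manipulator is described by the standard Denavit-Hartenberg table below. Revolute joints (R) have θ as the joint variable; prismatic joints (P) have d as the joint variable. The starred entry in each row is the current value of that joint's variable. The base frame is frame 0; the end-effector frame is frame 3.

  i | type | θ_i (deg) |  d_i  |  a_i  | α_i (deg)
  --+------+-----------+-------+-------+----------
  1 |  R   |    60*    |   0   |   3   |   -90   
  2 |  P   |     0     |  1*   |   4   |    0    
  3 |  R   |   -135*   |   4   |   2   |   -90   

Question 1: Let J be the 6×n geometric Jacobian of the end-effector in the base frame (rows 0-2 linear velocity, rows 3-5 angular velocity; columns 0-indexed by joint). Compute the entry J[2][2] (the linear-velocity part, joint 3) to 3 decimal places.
1.414

axis z_2 = (-0.8660,0.5000,0.0000); lever o_n−o_2 = (-4.1712,0.7753,1.4142)
cross product → J_v[:, 2] = (0.7071,1.2247,1.4142)
J_ω[:, 2] = z_2
entry J[2][2] = 1.4142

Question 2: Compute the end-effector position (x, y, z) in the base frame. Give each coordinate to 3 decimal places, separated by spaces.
-1.537 7.337 1.414

after link 1: o_1 = (1.5000, 2.5981, 0.0000)
after link 2: o_2 = (2.6340, 6.5622, 0.0000)
after link 3: o_3 = (-1.5372, 7.3374, 1.4142)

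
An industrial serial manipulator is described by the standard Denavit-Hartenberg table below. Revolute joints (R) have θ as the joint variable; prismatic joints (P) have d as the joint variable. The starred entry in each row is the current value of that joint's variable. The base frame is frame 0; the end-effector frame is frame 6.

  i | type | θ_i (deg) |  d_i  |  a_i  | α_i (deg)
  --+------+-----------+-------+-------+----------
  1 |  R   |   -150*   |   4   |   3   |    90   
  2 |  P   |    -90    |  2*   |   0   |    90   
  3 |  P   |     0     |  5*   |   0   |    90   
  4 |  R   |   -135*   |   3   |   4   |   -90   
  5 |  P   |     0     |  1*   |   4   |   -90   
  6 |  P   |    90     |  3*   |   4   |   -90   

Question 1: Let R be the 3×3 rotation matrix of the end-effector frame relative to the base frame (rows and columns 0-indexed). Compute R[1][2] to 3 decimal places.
End-effector z-axis (col 2 of R) = (0.6124,0.3536,-0.7071)
R[1][2] = 0.3536

0.354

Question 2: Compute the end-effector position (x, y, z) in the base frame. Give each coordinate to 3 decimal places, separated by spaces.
after link 1: o_1 = (-2.5981, -1.5000, 4.0000)
after link 2: o_2 = (-3.5981, 0.2321, 4.0000)
after link 3: o_3 = (0.7321, 2.7321, 4.0000)
after link 4: o_4 = (-0.2174, -1.2802, 6.8284)
after link 5: o_5 = (-3.2793, -3.0480, 8.9497)
after link 6: o_6 = (-2.3298, 0.9643, 11.7782)

-2.330 0.964 11.778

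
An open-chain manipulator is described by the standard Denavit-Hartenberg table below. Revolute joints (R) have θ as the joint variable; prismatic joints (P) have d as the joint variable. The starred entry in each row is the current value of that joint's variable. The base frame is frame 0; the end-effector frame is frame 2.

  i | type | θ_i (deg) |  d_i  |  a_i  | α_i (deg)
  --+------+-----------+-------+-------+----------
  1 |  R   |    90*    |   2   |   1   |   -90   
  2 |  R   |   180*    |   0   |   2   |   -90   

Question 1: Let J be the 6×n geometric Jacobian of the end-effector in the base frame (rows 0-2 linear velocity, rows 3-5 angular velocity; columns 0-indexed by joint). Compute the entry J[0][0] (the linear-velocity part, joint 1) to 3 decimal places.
axis z_0 = ẑ; lever o_n−o_0 = (-0.0000,-1.0000,2.0000)
cross product → J_v[:, 0] = (1.0000,-0.0000,0.0000)
J_ω[:, 0] = z_0
entry J[0][0] = 1.0000

1.000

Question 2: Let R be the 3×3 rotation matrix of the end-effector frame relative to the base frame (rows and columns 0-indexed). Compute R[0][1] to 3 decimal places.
End-effector y-axis (col 1 of R) = (1.0000,-0.0000,0.0000)
R[0][1] = 1.0000

1.000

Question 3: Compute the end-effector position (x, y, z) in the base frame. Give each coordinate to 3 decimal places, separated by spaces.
after link 1: o_1 = (0.0000, 1.0000, 2.0000)
after link 2: o_2 = (-0.0000, -1.0000, 2.0000)

-0.000 -1.000 2.000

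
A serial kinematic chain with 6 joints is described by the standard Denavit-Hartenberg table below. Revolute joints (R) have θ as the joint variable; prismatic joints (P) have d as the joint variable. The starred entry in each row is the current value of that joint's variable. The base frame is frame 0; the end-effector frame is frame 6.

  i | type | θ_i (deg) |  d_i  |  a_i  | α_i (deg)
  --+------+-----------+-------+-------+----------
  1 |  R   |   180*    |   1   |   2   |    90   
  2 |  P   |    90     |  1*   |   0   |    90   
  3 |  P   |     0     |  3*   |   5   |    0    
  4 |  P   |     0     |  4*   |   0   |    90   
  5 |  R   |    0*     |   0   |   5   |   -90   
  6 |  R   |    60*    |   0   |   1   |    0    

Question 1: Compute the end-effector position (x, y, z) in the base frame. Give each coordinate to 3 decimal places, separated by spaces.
after link 1: o_1 = (-2.0000, 0.0000, 1.0000)
after link 2: o_2 = (-2.0000, 1.0000, 1.0000)
after link 3: o_3 = (-5.0000, 1.0000, 6.0000)
after link 4: o_4 = (-9.0000, 1.0000, 6.0000)
after link 5: o_5 = (-9.0000, 1.0000, 11.0000)
after link 6: o_6 = (-9.0000, 1.8660, 11.5000)

-9.000 1.866 11.500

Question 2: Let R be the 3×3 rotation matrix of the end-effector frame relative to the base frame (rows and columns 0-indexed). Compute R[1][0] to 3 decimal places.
0.866

End-effector x-axis (col 0 of R) = (0.0000,0.8660,0.5000)
R[1][0] = 0.8660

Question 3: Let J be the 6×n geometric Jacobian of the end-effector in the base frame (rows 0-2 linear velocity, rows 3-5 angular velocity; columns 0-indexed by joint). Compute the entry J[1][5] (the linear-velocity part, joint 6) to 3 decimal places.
0.500

axis z_5 = (-1.0000,0.0000,-0.0000); lever o_n−o_5 = (0.0000,0.8660,0.5000)
cross product → J_v[:, 5] = (0.0000,0.5000,-0.8660)
J_ω[:, 5] = z_5
entry J[1][5] = 0.5000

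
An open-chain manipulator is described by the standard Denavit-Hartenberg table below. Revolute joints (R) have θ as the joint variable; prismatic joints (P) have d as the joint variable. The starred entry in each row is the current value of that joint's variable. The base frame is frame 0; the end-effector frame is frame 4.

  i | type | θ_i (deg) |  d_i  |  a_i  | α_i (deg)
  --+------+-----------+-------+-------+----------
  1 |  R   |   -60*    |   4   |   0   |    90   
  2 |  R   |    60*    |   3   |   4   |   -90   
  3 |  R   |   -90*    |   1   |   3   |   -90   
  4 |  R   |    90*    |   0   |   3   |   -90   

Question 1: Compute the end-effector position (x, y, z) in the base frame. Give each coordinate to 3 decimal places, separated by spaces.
-3.330 -6.232 6.464

after link 1: o_1 = (0.0000, 0.0000, 4.0000)
after link 2: o_2 = (-1.5981, -3.2321, 7.4641)
after link 3: o_3 = (-4.6292, -3.9821, 7.9641)
after link 4: o_4 = (-3.3301, -6.2321, 6.4641)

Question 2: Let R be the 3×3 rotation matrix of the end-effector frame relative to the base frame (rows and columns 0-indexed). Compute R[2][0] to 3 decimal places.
-0.500

End-effector x-axis (col 0 of R) = (0.4330,-0.7500,-0.5000)
R[2][0] = -0.5000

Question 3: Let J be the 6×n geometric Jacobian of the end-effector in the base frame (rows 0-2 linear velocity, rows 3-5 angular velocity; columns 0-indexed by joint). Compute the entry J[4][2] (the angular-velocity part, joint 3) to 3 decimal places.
0.750

axis z_2 = (-0.4330,0.7500,0.5000); lever o_n−o_2 = (-1.7321,-3.0000,-1.0000)
cross product → J_v[:, 2] = (0.7500,-1.2990,2.5981)
J_ω[:, 2] = z_2
entry J[4][2] = 0.7500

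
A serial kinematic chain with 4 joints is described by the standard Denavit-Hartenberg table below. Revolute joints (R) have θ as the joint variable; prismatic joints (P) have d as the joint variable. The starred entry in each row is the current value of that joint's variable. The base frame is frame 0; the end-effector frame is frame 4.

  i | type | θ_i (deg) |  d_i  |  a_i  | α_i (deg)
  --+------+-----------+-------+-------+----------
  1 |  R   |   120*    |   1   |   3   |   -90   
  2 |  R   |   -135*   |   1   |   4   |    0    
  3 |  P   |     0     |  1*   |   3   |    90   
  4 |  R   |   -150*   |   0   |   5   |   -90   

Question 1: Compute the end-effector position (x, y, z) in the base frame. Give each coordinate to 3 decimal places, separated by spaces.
-0.123 1.213 2.888

after link 1: o_1 = (-1.5000, 2.5981, 1.0000)
after link 2: o_2 = (-0.9518, -0.3514, 3.8284)
after link 3: o_3 = (-0.7572, -2.6885, 5.9497)
after link 4: o_4 = (-0.1230, 1.2131, 2.8879)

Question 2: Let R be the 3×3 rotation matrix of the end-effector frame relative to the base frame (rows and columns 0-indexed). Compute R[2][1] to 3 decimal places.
End-effector y-axis (col 1 of R) = (-0.3536,0.6124,0.7071)
R[2][1] = 0.7071

0.707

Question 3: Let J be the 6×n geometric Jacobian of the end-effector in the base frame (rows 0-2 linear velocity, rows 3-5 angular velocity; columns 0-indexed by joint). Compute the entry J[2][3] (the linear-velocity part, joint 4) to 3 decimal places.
axis z_3 = (0.3536,-0.6124,-0.7071); lever o_n−o_3 = (0.6341,3.9017,-3.0619)
cross product → J_v[:, 3] = (4.6339,0.6341,1.7678)
J_ω[:, 3] = z_3
entry J[2][3] = 1.7678

1.768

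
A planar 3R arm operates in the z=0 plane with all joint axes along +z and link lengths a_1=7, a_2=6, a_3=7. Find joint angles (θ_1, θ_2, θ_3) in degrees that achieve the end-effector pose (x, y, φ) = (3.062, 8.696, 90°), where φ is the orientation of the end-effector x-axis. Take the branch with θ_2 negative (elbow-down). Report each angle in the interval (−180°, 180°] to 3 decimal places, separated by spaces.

wrist centre = target − a_3·(cos φ, sin φ) = (3.0620, 1.6960)
cos θ_2 = (12.2523−7²−6²)/(2·7·6) = -0.8660; θ_2 = -150.0022° (elbow-down)
β = atan2(1.6960,3.0620) = 28.9815°; ψ = atan2(-2.9998,1.8037) = -58.9822°
θ_1 = β − ψ = 87.9636°
θ_3 = φ − θ_1 − θ_2 = 152.0385° (wrapped to (-180°,180°])

87.964 -150.002 152.039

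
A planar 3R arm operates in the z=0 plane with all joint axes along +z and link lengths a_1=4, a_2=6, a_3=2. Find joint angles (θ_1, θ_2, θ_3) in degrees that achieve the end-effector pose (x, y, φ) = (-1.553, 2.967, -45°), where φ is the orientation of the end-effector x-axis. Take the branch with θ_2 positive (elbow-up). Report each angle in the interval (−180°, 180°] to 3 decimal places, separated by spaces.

wrist centre = target − a_3·(cos φ, sin φ) = (-2.9672, 4.3812)
cos θ_2 = (27.9994−4²−6²)/(2·4·6) = -0.5000; θ_2 = 120.0008° (elbow-up)
β = atan2(4.3812,-2.9672) = 124.1082°; ψ = atan2(5.1961,0.9999) = 79.1073°
θ_1 = β − ψ = 45.0008°
θ_3 = φ − θ_1 − θ_2 = 149.9983° (wrapped to (-180°,180°])

45.001 120.001 149.998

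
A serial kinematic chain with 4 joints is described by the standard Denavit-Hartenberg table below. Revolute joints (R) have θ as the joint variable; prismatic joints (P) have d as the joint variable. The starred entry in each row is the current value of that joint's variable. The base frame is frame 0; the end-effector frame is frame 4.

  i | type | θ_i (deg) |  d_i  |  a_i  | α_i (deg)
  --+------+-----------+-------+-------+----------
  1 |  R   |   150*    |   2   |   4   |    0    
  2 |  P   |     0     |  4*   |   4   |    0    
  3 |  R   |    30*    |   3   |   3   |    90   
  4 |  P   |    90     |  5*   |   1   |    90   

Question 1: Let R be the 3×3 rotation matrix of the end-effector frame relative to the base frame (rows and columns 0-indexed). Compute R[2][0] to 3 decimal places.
End-effector x-axis (col 0 of R) = (-0.0000,-0.0000,1.0000)
R[2][0] = 1.0000

1.000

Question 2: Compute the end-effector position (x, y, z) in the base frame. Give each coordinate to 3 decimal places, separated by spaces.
after link 1: o_1 = (-3.4641, 2.0000, 2.0000)
after link 2: o_2 = (-6.9282, 4.0000, 6.0000)
after link 3: o_3 = (-9.9282, 4.0000, 9.0000)
after link 4: o_4 = (-9.9282, 9.0000, 10.0000)

-9.928 9.000 10.000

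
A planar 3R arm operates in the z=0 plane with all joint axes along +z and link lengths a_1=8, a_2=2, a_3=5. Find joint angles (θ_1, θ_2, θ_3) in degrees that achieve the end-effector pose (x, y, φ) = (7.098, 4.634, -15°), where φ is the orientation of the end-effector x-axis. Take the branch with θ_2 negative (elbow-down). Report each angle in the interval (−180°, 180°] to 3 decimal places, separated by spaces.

wrist centre = target − a_3·(cos φ, sin φ) = (2.2684, 5.9281)
cos θ_2 = (40.2878−8²−2²)/(2·8·2) = -0.8660; θ_2 = -149.9977° (elbow-down)
β = atan2(5.9281,2.2684) = 69.0608°; ψ = atan2(-1.0001,6.2680) = -9.0652°
θ_1 = β − ψ = 78.1260°
θ_3 = φ − θ_1 − θ_2 = 56.8717° (wrapped to (-180°,180°])

78.126 -149.998 56.872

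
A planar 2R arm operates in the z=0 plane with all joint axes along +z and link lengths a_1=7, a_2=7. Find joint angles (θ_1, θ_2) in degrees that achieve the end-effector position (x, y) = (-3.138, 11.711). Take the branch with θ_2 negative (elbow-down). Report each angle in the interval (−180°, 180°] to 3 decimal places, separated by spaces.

cos θ_2 = (146.9946−7²−7²)/(2·7·7) = 0.4999; θ_2 = -60.0037° (elbow-down)
β = atan2(11.7110,-3.1380) = 105.0002°; ψ = atan2(-6.0624,10.4996) = -30.0018°
θ_1 = β − ψ = 135.0020°

135.002 -60.004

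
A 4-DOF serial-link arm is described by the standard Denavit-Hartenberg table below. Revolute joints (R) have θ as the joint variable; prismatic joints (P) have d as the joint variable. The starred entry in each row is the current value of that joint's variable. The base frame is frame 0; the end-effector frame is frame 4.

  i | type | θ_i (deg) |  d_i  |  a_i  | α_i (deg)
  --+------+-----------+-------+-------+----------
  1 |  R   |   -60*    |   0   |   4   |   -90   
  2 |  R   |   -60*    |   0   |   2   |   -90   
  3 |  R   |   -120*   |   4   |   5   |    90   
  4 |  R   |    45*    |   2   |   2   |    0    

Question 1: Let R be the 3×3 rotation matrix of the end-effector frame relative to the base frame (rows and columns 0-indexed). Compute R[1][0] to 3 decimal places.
-0.071

End-effector x-axis (col 0 of R) = (0.7481,-0.0711,-0.6597)
R[1][0] = -0.0711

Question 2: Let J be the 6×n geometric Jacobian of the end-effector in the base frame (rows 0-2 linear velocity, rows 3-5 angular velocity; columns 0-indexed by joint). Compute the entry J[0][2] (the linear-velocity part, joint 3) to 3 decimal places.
5.416

axis z_2 = (0.4330,-0.7500,-0.5000); lever o_n−o_2 = (5.0543,0.3555,-6.9845)
cross product → J_v[:, 2] = (5.4162,0.4973,3.9446)
J_ω[:, 2] = z_2
entry J[0][2] = 5.4162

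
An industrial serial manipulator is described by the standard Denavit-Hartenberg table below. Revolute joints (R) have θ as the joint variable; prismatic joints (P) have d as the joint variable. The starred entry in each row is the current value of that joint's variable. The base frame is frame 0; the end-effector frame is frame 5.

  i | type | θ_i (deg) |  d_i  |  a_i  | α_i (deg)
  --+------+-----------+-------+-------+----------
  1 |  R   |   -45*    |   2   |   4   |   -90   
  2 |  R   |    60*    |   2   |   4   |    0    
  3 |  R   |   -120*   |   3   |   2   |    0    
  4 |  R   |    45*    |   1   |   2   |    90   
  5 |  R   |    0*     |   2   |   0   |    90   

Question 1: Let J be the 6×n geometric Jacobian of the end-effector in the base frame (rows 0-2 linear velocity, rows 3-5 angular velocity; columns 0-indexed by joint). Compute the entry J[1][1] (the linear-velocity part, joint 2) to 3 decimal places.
-0.507

axis z_1 = (0.7071,0.7071,0.0000); lever o_n−o_1 = (7.3640,1.1213,0.7174)
cross product → J_v[:, 1] = (0.5073,-0.5073,-4.4142)
J_ω[:, 1] = z_1
entry J[1][1] = -0.5073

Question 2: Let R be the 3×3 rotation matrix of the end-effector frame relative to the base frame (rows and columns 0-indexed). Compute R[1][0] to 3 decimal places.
-0.683

End-effector x-axis (col 0 of R) = (0.6830,-0.6830,0.2588)
R[1][0] = -0.6830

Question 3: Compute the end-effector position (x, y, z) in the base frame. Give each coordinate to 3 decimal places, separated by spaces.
after link 1: o_1 = (2.8284, -2.8284, 2.0000)
after link 2: o_2 = (5.6569, -2.8284, -1.4641)
after link 3: o_3 = (8.4853, -1.4142, 0.2679)
after link 4: o_4 = (10.5584, -2.0731, 0.7856)
after link 5: o_5 = (10.1924, -1.7071, 2.7174)

10.192 -1.707 2.717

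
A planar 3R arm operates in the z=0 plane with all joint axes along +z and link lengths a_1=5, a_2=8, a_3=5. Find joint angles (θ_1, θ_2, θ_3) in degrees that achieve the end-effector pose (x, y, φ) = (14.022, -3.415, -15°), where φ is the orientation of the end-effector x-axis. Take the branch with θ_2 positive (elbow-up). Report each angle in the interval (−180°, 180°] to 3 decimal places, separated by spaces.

wrist centre = target − a_3·(cos φ, sin φ) = (9.1924, -2.1209)
cos θ_2 = (88.9979−5²−8²)/(2·5·8) = -0.0000; θ_2 = 90.0015° (elbow-up)
β = atan2(-2.1209,9.1924) = -12.9922°; ψ = atan2(8.0000,4.9998) = 57.9957°
θ_1 = β − ψ = -70.9879°
θ_3 = φ − θ_1 − θ_2 = -34.0136° (wrapped to (-180°,180°])

-70.988 90.001 -34.014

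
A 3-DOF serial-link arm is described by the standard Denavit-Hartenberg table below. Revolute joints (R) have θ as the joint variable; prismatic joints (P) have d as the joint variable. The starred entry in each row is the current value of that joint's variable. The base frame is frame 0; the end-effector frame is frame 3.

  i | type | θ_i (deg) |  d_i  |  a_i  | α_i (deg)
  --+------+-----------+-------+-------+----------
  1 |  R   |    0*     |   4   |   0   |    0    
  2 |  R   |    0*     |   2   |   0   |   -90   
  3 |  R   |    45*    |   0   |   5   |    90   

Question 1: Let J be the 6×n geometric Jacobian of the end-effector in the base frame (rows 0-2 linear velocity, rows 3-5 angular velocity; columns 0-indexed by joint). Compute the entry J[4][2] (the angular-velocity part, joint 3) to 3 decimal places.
1.000

axis z_2 = (0.0000,1.0000,0.0000); lever o_n−o_2 = (3.5355,0.0000,-3.5355)
cross product → J_v[:, 2] = (-3.5355,0.0000,-3.5355)
J_ω[:, 2] = z_2
entry J[4][2] = 1.0000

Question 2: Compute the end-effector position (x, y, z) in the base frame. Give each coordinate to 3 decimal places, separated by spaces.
3.536 0.000 2.464

after link 1: o_1 = (0.0000, 0.0000, 4.0000)
after link 2: o_2 = (0.0000, 0.0000, 6.0000)
after link 3: o_3 = (3.5355, 0.0000, 2.4645)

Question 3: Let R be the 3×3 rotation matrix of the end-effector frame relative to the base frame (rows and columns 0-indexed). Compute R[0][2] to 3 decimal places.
End-effector z-axis (col 2 of R) = (0.7071,0.0000,0.7071)
R[0][2] = 0.7071

0.707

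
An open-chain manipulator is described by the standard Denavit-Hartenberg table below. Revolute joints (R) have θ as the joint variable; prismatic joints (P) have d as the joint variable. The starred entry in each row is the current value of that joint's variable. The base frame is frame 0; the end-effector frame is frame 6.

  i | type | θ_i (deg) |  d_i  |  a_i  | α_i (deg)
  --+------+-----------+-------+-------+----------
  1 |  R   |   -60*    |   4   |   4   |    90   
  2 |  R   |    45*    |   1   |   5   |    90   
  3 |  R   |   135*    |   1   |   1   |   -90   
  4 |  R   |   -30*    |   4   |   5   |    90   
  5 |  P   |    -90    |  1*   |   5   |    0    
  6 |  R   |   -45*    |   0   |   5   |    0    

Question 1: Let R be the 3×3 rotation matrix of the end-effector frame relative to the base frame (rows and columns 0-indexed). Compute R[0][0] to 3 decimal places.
End-effector x-axis (col 0 of R) = (0.1469,-0.3883,0.9097)
R[0][0] = 0.1469

0.147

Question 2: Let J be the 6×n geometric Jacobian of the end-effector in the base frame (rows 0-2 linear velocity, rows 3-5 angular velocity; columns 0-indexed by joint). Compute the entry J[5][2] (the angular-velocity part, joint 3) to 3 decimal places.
-0.707

axis z_2 = (0.3536,-0.6124,-0.7071); lever o_n−o_2 = (-2.2498,-5.0181,-0.4536)
cross product → J_v[:, 2] = (-3.2705,1.7512,-3.1519)
J_ω[:, 2] = z_2
entry J[5][2] = -0.7071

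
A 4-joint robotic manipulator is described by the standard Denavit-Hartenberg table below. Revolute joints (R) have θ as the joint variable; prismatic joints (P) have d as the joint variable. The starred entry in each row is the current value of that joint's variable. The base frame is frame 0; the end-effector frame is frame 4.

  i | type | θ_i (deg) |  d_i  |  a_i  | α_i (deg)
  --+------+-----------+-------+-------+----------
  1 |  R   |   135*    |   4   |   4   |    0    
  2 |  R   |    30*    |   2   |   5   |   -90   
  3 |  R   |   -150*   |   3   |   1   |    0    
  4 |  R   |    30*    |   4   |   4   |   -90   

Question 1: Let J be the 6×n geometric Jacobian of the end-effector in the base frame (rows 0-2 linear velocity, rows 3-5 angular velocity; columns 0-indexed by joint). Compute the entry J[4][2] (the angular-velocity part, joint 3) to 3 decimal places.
axis z_2 = (-0.2588,-0.9659,0.0000); lever o_n−o_2 = (0.9566,-7.5033,3.9641)
cross product → J_v[:, 2] = (-3.8290,1.0260,2.8660)
J_ω[:, 2] = z_2
entry J[4][2] = -0.9659

-0.966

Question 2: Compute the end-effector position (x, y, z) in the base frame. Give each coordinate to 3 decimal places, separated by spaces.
after link 1: o_1 = (-2.8284, 2.8284, 4.0000)
after link 2: o_2 = (-7.6581, 4.1225, 6.0000)
after link 3: o_3 = (-7.5980, 1.0006, 6.5000)
after link 4: o_4 = (-6.7014, -3.3807, 9.9641)

-6.701 -3.381 9.964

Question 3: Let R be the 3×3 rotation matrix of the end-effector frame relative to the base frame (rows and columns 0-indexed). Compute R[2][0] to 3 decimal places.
0.866

End-effector x-axis (col 0 of R) = (0.4830,-0.1294,0.8660)
R[2][0] = 0.8660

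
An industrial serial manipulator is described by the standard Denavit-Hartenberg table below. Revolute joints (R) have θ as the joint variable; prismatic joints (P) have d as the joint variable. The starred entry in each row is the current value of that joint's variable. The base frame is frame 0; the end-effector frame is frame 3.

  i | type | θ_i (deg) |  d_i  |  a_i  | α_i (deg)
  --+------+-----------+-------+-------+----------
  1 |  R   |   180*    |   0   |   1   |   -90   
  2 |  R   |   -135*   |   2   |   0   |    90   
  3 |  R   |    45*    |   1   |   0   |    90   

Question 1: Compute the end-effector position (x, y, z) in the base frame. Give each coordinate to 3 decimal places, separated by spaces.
-0.293 -2.000 -0.707

after link 1: o_1 = (-1.0000, 0.0000, 0.0000)
after link 2: o_2 = (-1.0000, -2.0000, 0.0000)
after link 3: o_3 = (-0.2929, -2.0000, -0.7071)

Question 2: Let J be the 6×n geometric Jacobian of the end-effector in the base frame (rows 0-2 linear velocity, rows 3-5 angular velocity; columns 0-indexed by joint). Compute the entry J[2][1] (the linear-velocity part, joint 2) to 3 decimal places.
axis z_1 = (-0.0000,-1.0000,0.0000); lever o_n−o_1 = (0.7071,-2.0000,-0.7071)
cross product → J_v[:, 1] = (0.7071,-0.0000,0.7071)
J_ω[:, 1] = z_1
entry J[2][1] = 0.7071

0.707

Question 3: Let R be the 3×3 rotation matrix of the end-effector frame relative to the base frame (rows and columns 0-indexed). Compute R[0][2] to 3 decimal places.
End-effector z-axis (col 2 of R) = (0.5000,0.7071,0.5000)
R[0][2] = 0.5000

0.500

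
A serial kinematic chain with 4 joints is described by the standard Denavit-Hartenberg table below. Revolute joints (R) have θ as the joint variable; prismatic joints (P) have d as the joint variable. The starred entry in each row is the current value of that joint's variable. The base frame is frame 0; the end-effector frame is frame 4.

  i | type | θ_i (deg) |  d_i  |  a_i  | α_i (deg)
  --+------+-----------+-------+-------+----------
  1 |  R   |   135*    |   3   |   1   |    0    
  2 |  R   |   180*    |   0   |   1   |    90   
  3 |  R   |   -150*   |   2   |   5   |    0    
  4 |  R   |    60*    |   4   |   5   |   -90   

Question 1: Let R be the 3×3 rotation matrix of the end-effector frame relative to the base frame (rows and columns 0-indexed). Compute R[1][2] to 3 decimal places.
-0.707

End-effector z-axis (col 2 of R) = (0.7071,-0.7071,-0.0000)
R[1][2] = -0.7071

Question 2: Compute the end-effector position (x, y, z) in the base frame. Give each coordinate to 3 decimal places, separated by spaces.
after link 1: o_1 = (-0.7071, 0.7071, 3.0000)
after link 2: o_2 = (-0.0000, -0.0000, 3.0000)
after link 3: o_3 = (-4.4761, 1.6476, 0.5000)
after link 4: o_4 = (-7.3045, -1.1808, -4.5000)

-7.305 -1.181 -4.500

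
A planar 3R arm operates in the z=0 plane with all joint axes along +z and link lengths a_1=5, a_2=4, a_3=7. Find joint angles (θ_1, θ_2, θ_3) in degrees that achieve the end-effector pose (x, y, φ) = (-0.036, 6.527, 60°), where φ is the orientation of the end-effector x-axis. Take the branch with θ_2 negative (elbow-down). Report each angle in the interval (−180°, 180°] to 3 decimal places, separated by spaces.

-135.006 -134.993 -30.002

wrist centre = target − a_3·(cos φ, sin φ) = (-3.5360, 0.4648)
cos θ_2 = (12.7194−5²−4²)/(2·5·4) = -0.7070; θ_2 = -134.9927° (elbow-down)
β = atan2(0.4648,-3.5360) = 172.5112°; ψ = atan2(-2.8288,2.1719) = -52.4831°
θ_1 = β − ψ = 224.9942°
θ_3 = φ − θ_1 − θ_2 = -30.0016° (wrapped to (-180°,180°])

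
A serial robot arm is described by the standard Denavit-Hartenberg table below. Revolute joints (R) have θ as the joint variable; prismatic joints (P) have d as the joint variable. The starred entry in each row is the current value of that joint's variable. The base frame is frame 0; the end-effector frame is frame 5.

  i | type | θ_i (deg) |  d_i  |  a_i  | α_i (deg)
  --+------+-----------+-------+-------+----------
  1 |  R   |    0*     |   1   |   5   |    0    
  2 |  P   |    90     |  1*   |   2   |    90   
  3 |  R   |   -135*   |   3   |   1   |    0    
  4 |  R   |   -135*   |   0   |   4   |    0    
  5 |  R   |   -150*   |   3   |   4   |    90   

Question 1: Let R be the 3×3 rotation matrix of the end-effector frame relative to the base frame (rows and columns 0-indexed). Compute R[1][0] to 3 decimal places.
0.500

End-effector x-axis (col 0 of R) = (0.0000,0.5000,-0.8660)
R[1][0] = 0.5000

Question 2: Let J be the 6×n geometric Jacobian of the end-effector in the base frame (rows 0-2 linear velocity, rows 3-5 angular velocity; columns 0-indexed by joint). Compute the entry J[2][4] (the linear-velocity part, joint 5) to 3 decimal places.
2.000

axis z_4 = (1.0000,-0.0000,0.0000); lever o_n−o_4 = (3.0000,2.0000,-3.4641)
cross product → J_v[:, 4] = (0.0000,3.4641,2.0000)
J_ω[:, 4] = z_4
entry J[2][4] = 2.0000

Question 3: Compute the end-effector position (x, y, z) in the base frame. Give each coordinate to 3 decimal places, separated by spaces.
after link 1: o_1 = (5.0000, 0.0000, 1.0000)
after link 2: o_2 = (5.0000, 2.0000, 2.0000)
after link 3: o_3 = (8.0000, 1.2929, 1.2929)
after link 4: o_4 = (8.0000, 1.2929, 5.2929)
after link 5: o_5 = (11.0000, 3.2929, 1.8288)

11.000 3.293 1.829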